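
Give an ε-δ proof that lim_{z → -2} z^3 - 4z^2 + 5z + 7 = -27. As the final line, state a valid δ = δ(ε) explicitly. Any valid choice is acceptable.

δ = min(1, ε/44)

Let ε > 0 be given. We want δ > 0 such that 0 < |z + 2| < δ implies |(z^3 - 4z^2 + 5z + 7) + 27| < ε.
(z^3 - 4z^2 + 5z + 7) + 27 = z^3 - 4z^2 + 5z + 34 = (z + 2)(z^2 - 6z + 17).
So |(z^3 - 4z^2 + 5z + 7) + 27| = |z + 2|·|z^2 - 6z + 17|.
Assume first that |z + 2| < 1, so |z| < 3. Then |z^2 - 6z + 17| ≤ 3^2 + 6·3 + 17 = 44.
Hence |(z^3 - 4z^2 + 5z + 7) + 27| ≤ 44|z + 2| < ε provided |z + 2| < ε/44.
Choosing δ = min(1, ε/44) ensures both conditions, hence |(z^3 - 4z^2 + 5z + 7) + 27| < ε.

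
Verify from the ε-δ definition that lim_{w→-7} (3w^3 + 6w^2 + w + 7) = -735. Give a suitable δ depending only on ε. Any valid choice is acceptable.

Let ε > 0 be given. We want δ > 0 such that 0 < |w + 7| < δ implies |(3w^3 + 6w^2 + w + 7) + 735| < ε.
(3w^3 + 6w^2 + w + 7) + 735 = 3w^3 + 6w^2 + w + 742 = (w + 7)(3w^2 - 15w + 106).
So |(3w^3 + 6w^2 + w + 7) + 735| = |w + 7|·|3w^2 - 15w + 106|.
Require δ ≤ 2. Then |w + 7| < 2 gives |w| < 9, and by the triangle inequality |3w^2 - 15w + 106| ≤ 3·9^2 + 15·9 + 106 = 484.
Hence |(3w^3 + 6w^2 + w + 7) + 735| ≤ 484|w + 7| < ε provided |w + 7| < ε/484.
Choosing δ = min(2, ε/484) ensures both conditions, hence |(3w^3 + 6w^2 + w + 7) + 735| < ε.

δ = min(2, ε/484)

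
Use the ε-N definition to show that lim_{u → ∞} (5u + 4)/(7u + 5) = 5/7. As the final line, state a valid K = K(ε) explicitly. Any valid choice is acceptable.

Suppose ε > 0. We seek K > 0 such that u > K implies |(5u + 4)/(7u + 5) − (5/7)| < ε.
(5u + 4)/(7u + 5) − (5/7) = (7(5u + 4) − 5(7u + 5)) / (7(7u + 5)) = 3/(7(7u + 5)).
For u > 0 we have 7u + 5 > 7u, so |(5u + 4)/(7u + 5) − (5/7)| = 3/(7(7u + 5)) < 3/(7·7u) = (3/49)/u.
Thus |(5u + 4)/(7u + 5) − (5/7)| < ε whenever u > (3/49)/ε.
Take K = (3/49)/ε. If u > K then |(5u + 4)/(7u + 5) − (5/7)| < (3/49)/u < ε.

K = (3/49)/ε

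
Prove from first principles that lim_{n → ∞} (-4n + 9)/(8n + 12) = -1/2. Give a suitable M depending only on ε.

M = (15/8)/ε

Let ε > 0. For n ≥ 1, |(-4n + 9)/(8n + 12) + 1/2| = |120|/(8(8n + 12)) = 120/(8(8n + 12)).
Since 8n + 12 ≥ 8n for n ≥ 1, this is ≤ 120/(8·8n) = (15/8)/n.
So |(-4n + 9)/(8n + 12) + 1/2| < ε whenever n > (15/8)/ε.
Take M = (15/8)/ε. If n > M then |(-4n + 9)/(8n + 12) + 1/2| ≤ (15/8)/n < ε.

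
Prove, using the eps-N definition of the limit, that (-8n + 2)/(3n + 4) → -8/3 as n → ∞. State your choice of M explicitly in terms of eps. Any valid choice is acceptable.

Suppose eps > 0. For n ≥ 1, |(-8n + 2)/(3n + 4) + 8/3| = |38|/(3(3n + 4)) = 38/(3(3n + 4)).
Since 3n + 4 ≥ 3n for n ≥ 1, this is ≤ 38/(3·3n) = (38/9)/n.
So |(-8n + 2)/(3n + 4) + 8/3| < eps whenever n > (38/9)/eps.
Take M = (38/9)/eps. If n > M then |(-8n + 2)/(3n + 4) + 8/3| ≤ (38/9)/n < eps.

M = (38/9)/eps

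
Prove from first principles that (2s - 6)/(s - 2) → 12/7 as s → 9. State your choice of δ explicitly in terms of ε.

Suppose ε > 0. We want δ > 0 with 0 < |s − 9| < δ ⇒ |(2s - 6)/(s - 2) − (12/7)| < ε.
Combining over a common denominator, (2s - 6)/(s - 2) − (12/7) = [(2s - 6)·7 − 12·(s - 2)] / [7·(s - 2)] = 2(s − 9) / (7(s - 2)).
So |(2s - 6)/(s - 2) − (12/7)| = 2|s − 9| / (7·|s − 2|).
Require δ ≤ 7/2, so |s − 2| ≥ |7| − |s − 9| > 7 − 7/2 = 7/2.
Hence |(2s - 6)/(s - 2) − (12/7)| < 2|s − 9|/(7·(7/2)) = (4/49)|s − 9|, which is < ε once |s − 9| < (49/4)ε.
Take δ = min(7/2, (49/4)ε). Then 0 < |s − 9| < δ forces both bounds, so |(2s - 6)/(s - 2) − (12/7)| < ε.

δ = min(7/2, (49/4)ε)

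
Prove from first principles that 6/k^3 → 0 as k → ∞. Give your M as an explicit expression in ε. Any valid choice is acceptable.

Let ε > 0 be given. For k ≥ 1, |6/k^3 − 0| = 6/k^3.
6/k^3 < ε ⇔ k^3 > 6/ε ⇔ k > (6/ε)^{1/3}.
Take M = (6/ε)^{1/3}. Then k > M implies 6/k^3 < ε.

M = (6/ε)^{1/3}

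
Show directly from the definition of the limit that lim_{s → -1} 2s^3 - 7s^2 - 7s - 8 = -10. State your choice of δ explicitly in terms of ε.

Fix ε > 0. We want δ > 0 such that 0 < |s + 1| < δ implies |(2s^3 - 7s^2 - 7s - 8) + 10| < ε.
(2s^3 - 7s^2 - 7s - 8) + 10 = 2s^3 - 7s^2 - 7s + 2 = (s + 1)(2s^2 - 9s + 2).
So |(2s^3 - 7s^2 - 7s - 8) + 10| = |s + 1|·|2s^2 - 9s + 2|.
Require δ ≤ 1. Then |s + 1| < 1 gives |s| < 2, and by the triangle inequality |2s^2 - 9s + 2| ≤ 2·2^2 + 9·2 + 2 = 28.
Hence |(2s^3 - 7s^2 - 7s - 8) + 10| ≤ 28|s + 1| < ε provided |s + 1| < ε/28.
Take δ = min(1, ε/28). Then 0 < |s + 1| < δ gives both |s + 1| < 1 and |s + 1| < ε/28, so |(2s^3 - 7s^2 - 7s - 8) + 10| < ε.

δ = min(1, ε/28)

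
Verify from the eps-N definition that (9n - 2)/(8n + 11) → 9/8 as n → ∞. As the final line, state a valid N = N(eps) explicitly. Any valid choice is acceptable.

N = (115/64)/eps

Fix eps > 0. For n ≥ 1, |(9n - 2)/(8n + 11) − (9/8)| = |-115|/(8(8n + 11)) = 115/(8(8n + 11)).
Since 8n + 11 ≥ 8n for n ≥ 1, this is ≤ 115/(8·8n) = (115/64)/n.
So |(9n - 2)/(8n + 11) − (9/8)| < eps whenever n > (115/64)/eps.
Take N = (115/64)/eps. If n > N then |(9n - 2)/(8n + 11) − (9/8)| ≤ (115/64)/n < eps.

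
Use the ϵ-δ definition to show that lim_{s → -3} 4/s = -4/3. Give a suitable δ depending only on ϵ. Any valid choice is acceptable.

δ = min(3/2, (9/8)ϵ)

Let ϵ > 0. We seek δ > 0 such that 0 < |s + 3| < δ implies |4/s + 4/3| < ϵ.
|4/s + 4/3| = 4·|-3 − s|/(3·|s|) = 4|s + 3|/(3|s|).
Require δ ≤ 3/2 so that |s| > 3 − 3/2 = 3/2, hence 3|s| > 9/2.
Then |4/s + 4/3| < 4|s + 3|/(9/2), which is < ϵ when |s + 3| < (9/8)ϵ.
Take δ = min(3/2, (9/8)ϵ). Then 0 < |s + 3| < δ gives both |s + 3| < 3/2 and |s + 3| < (9/8)ϵ, so |4/s + 4/3| < ϵ.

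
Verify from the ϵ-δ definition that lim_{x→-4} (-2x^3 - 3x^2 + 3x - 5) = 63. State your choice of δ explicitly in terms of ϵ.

Let ϵ > 0. We want δ > 0 such that 0 < |x + 4| < δ implies |(-2x^3 - 3x^2 + 3x - 5) − 63| < ϵ.
(-2x^3 - 3x^2 + 3x - 5) − 63 = -2x^3 - 3x^2 + 3x - 68 = (x + 4)(-2x^2 + 5x - 17).
So |(-2x^3 - 3x^2 + 3x - 5) − 63| = |x + 4|·|-2x^2 + 5x - 17|.
Assume first that |x + 4| < 1, so |x| < 5. Then |-2x^2 + 5x - 17| ≤ 2·5^2 + 5·5 + 17 = 92.
Hence |(-2x^3 - 3x^2 + 3x - 5) − 63| ≤ 92|x + 4| < ϵ provided |x + 4| < ϵ/92.
Take δ = min(1, ϵ/92). Then 0 < |x + 4| < δ gives both |x + 4| < 1 and |x + 4| < ϵ/92, so |(-2x^3 - 3x^2 + 3x - 5) − 63| < ϵ.

δ = min(1, ϵ/92)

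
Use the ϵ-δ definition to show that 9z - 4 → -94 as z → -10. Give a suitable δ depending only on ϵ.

Fix ϵ > 0. We need δ > 0 so that 0 < |z + 10| < δ implies |(9z - 4) + 94| < ϵ.
Since (9z - 4) + 94 = 9(z + 10), we have |(9z - 4) + 94| = 9|z + 10|.
So 9|z + 10| < ϵ exactly when |z + 10| < ϵ/9.
Choosing δ = ϵ/9 gives |(9z - 4) + 94| = 9|z + 10| < ϵ whenever |z + 10| < δ.

δ = ϵ/9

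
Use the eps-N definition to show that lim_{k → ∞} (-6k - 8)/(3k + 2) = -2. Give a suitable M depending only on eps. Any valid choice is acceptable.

Let eps > 0 be given. For k ≥ 1, |(-6k - 8)/(3k + 2) + 2| = |-12|/(3(3k + 2)) = 12/(3(3k + 2)).
Since 3k + 2 ≥ 3k for k ≥ 1, this is ≤ 12/(3·3k) = (4/3)/k.
So |(-6k - 8)/(3k + 2) + 2| < eps whenever k > (4/3)/eps.
Take M = (4/3)/eps. If k > M then |(-6k - 8)/(3k + 2) + 2| ≤ (4/3)/k < eps.

M = (4/3)/eps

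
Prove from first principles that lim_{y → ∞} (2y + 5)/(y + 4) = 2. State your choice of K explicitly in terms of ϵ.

K = 3/ϵ

Let ϵ > 0. We seek K > 0 such that y > K implies |(2y + 5)/(y + 4) − 2| < ϵ.
(2y + 5)/(y + 4) − 2 = ((2y + 5) − 2(y + 4)) / ((y + 4)) = -3/((y + 4)).
For y > 0 we have y + 4 > y, so |(2y + 5)/(y + 4) − 2| = 3/((y + 4)) < 3/(y) = 3/y.
Thus |(2y + 5)/(y + 4) − 2| < ϵ whenever y > 3/ϵ.
Take K = 3/ϵ. If y > K then |(2y + 5)/(y + 4) − 2| < 3/y < ϵ.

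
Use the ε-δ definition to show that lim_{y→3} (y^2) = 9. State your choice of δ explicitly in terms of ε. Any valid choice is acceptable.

Let ε > 0. We seek δ > 0 with 0 < |y − 3| < δ ⇒ |y^2 − 9| < ε.
Factor: y^2 − 9 = (y − 3)(y + 3), so |y^2 − 9| = |y − 3|·|y + 3|.
Impose δ ≤ 1 so that |y| < 4; then |y + 3| ≤ 7.
Hence |y^2 − 9| ≤ 7|y − 3|, which is < ε once |y − 3| < ε/7.
Take δ = min(1, ε/7). If 0 < |y − 3| < δ then both bounds hold and |y^2 − 9| ≤ 7|y − 3| < 7·(ε/7) = ε.

δ = min(1, ε/7)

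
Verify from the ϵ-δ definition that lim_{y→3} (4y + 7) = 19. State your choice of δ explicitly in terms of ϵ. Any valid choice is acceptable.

Let ϵ > 0. We need δ > 0 so that 0 < |y − 3| < δ implies |(4y + 7) − 19| < ϵ.
Since (4y + 7) − 19 = 4(y − 3), we have |(4y + 7) − 19| = 4|y − 3|.
Thus it suffices that |y − 3| < ϵ/4.
Take δ = ϵ/4. If 0 < |y − 3| < δ then |(4y + 7) − 19| = 4|y − 3| < 4·(ϵ/4) = ϵ.

δ = ϵ/4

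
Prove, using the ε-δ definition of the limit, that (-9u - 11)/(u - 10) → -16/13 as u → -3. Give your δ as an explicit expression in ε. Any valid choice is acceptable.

δ = min(13/2, (169/202)ε)

Suppose ε > 0. We want δ > 0 with 0 < |u + 3| < δ ⇒ |(-9u - 11)/(u - 10) + 16/13| < ε.
Combining over a common denominator, (-9u - 11)/(u - 10) + 16/13 = [(-9u - 11)·(-13) − 16·(u - 10)] / [(-13)·(u - 10)] = 101(u + 3) / ((-13)(u - 10)).
So |(-9u - 11)/(u - 10) + 16/13| = 101|u + 3| / (13·|u − 10|).
Restrict δ ≤ 13/2. Then |u + 3| < 13/2 gives |u − 10| = |(u + 3) + (-13)| ≥ 13 − 13/2 = 13/2.
Hence |(-9u - 11)/(u - 10) + 16/13| < 101|u + 3|/(13·(13/2)) = (202/169)|u + 3|, which is < ε once |u + 3| < (169/202)ε.
Take δ = min(13/2, (169/202)ε). Then 0 < |u + 3| < δ forces both bounds, so |(-9u - 11)/(u - 10) + 16/13| < ε.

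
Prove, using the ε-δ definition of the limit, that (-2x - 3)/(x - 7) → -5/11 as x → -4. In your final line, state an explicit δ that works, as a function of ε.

Let ε > 0. We want δ > 0 with 0 < |x + 4| < δ ⇒ |(-2x - 3)/(x - 7) + 5/11| < ε.
Combining over a common denominator, (-2x - 3)/(x - 7) + 5/11 = [(-2x - 3)·(-11) − 5·(x - 7)] / [(-11)·(x - 7)] = 17(x + 4) / ((-11)(x - 7)).
So |(-2x - 3)/(x - 7) + 5/11| = 17|x + 4| / (11·|x − 7|).
Restrict δ ≤ 11/2. Then |x + 4| < 11/2 gives |x − 7| = |(x + 4) + (-11)| ≥ 11 − 11/2 = 11/2.
Hence |(-2x - 3)/(x - 7) + 5/11| < 17|x + 4|/(11·(11/2)) = (34/121)|x + 4|, which is < ε once |x + 4| < (121/34)ε.
Take δ = min(11/2, (121/34)ε). Then 0 < |x + 4| < δ forces both bounds, so |(-2x - 3)/(x - 7) + 5/11| < ε.

δ = min(11/2, (121/34)ε)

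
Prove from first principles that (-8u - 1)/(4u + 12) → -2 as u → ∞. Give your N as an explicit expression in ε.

N = (23/4)/ε

Let ε > 0 be given. We seek N > 0 such that u > N implies |(-8u - 1)/(4u + 12) + 2| < ε.
(-8u - 1)/(4u + 12) + 2 = (4(-8u - 1) − (-8)(4u + 12)) / (4(4u + 12)) = 92/(4(4u + 12)).
For u > 0 we have 4u + 12 > 4u, so |(-8u - 1)/(4u + 12) + 2| = 92/(4(4u + 12)) < 92/(4·4u) = (23/4)/u.
Thus |(-8u - 1)/(4u + 12) + 2| < ε whenever u > (23/4)/ε.
Take N = (23/4)/ε. If u > N then |(-8u - 1)/(4u + 12) + 2| < (23/4)/u < ε.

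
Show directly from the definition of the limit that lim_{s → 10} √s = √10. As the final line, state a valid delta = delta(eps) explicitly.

delta = min(10, √10·eps)

Fix eps > 0. We want delta > 0 such that 0 < |s − 10| < delta implies |√s − √10| < eps.
Multiplying by the conjugate, |√s − √10| = |s − 10|/(√s + √10).
Restrict delta ≤ 10 so that |s − 10| < 10 forces s > 0, and then √s + √10 > √10.
Hence |√s − √10| < |s − 10|/√10, which is < eps once |s − 10| < √10·eps.
Take delta = min(10, √10·eps). If 0 < |s − 10| < delta then s > 0 and |√s − √10| < |s − 10|/√10 < eps.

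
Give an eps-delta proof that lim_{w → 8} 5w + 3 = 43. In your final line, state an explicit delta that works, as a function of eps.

delta = eps/5

Let eps > 0. We need delta > 0 so that 0 < |w − 8| < delta implies |(5w + 3) − 43| < eps.
Since (5w + 3) − 43 = 5(w − 8), we have |(5w + 3) − 43| = 5|w − 8|.
Thus it suffices that |w − 8| < eps/5.
Take delta = eps/5. If 0 < |w − 8| < delta then |(5w + 3) − 43| = 5|w − 8| < 5·(eps/5) = eps.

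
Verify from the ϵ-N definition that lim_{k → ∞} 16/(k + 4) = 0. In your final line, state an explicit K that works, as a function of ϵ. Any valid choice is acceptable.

Fix ϵ > 0. For k ≥ 1, |16/(k + 4) − 0| = 16/(k + 4) ≤ 16/k.
We need 16/k < ϵ, i.e. k > 16/ϵ.
Take K = 16/ϵ. If k > K then |16/(k + 4)| ≤ 16/k < ϵ.

K = 16/ϵ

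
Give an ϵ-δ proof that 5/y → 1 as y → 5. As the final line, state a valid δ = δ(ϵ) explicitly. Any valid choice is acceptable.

δ = min(5/2, (5/2)ϵ)

Suppose ϵ > 0. We seek δ > 0 such that 0 < |y − 5| < δ implies |5/y − 1| < ϵ.
|5/y − 1| = 5·|5 − y|/(5·|y|) = 5|y − 5|/(5|y|).
Restrict δ ≤ 5/2. Then |y − 5| < 5/2 gives |y| > 5/2, so 5|y| > 25/2.
Then |5/y − 1| < 5|y − 5|/(25/2), which is < ϵ when |y − 5| < (5/2)ϵ.
Take δ = min(5/2, (5/2)ϵ). Then 0 < |y − 5| < δ gives both |y − 5| < 5/2 and |y − 5| < (5/2)ϵ, so |5/y − 1| < ϵ.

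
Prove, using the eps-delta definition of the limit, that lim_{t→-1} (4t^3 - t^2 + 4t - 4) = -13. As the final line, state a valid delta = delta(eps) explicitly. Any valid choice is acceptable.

Fix eps > 0. We want delta > 0 such that 0 < |t + 1| < delta implies |(4t^3 - t^2 + 4t - 4) + 13| < eps.
(4t^3 - t^2 + 4t - 4) + 13 = 4t^3 - t^2 + 4t + 9 = (t + 1)(4t^2 - 5t + 9).
So |(4t^3 - t^2 + 4t - 4) + 13| = |t + 1|·|4t^2 - 5t + 9|.
Assume first that |t + 1| < 2, so |t| < 3. Then |4t^2 - 5t + 9| ≤ 4·3^2 + 5·3 + 9 = 60.
Hence |(4t^3 - t^2 + 4t - 4) + 13| ≤ 60|t + 1| < eps provided |t + 1| < eps/60.
Take delta = min(2, eps/60). Then 0 < |t + 1| < delta gives both |t + 1| < 2 and |t + 1| < eps/60, so |(4t^3 - t^2 + 4t - 4) + 13| < eps.

delta = min(2, eps/60)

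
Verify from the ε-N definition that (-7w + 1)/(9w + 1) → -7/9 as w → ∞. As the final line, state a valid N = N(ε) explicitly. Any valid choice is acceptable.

N = (16/81)/ε

Suppose ε > 0. We seek N > 0 such that w > N implies |(-7w + 1)/(9w + 1) + 7/9| < ε.
(-7w + 1)/(9w + 1) + 7/9 = (9(-7w + 1) − (-7)(9w + 1)) / (9(9w + 1)) = 16/(9(9w + 1)).
For w > 0 we have 9w + 1 > 9w, so |(-7w + 1)/(9w + 1) + 7/9| = 16/(9(9w + 1)) < 16/(9·9w) = (16/81)/w.
Thus |(-7w + 1)/(9w + 1) + 7/9| < ε whenever w > (16/81)/ε.
Take N = (16/81)/ε. If w > N then |(-7w + 1)/(9w + 1) + 7/9| < (16/81)/w < ε.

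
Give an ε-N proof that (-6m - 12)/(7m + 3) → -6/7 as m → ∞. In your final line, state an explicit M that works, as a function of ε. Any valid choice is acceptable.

M = (66/49)/ε

Suppose ε > 0. For m ≥ 1, |(-6m - 12)/(7m + 3) + 6/7| = |-66|/(7(7m + 3)) = 66/(7(7m + 3)).
Since 7m + 3 ≥ 7m for m ≥ 1, this is ≤ 66/(7·7m) = (66/49)/m.
So |(-6m - 12)/(7m + 3) + 6/7| < ε whenever m > (66/49)/ε.
Take M = (66/49)/ε. If m > M then |(-6m - 12)/(7m + 3) + 6/7| ≤ (66/49)/m < ε.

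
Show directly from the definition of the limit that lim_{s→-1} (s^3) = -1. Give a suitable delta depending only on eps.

delta = min(1, eps/7)

Suppose eps > 0. We seek delta > 0 with 0 < |s + 1| < delta ⇒ |s^3 + 1| < eps.
Factor: s^3 + 1 = (s + 1)(s^2 - s + 1), so |s^3 + 1| = |s + 1|·|s^2 - s + 1|.
Impose delta ≤ 1 so that |s| < 2; then |s^2 - s + 1| ≤ 7.
Hence |s^3 + 1| ≤ 7|s + 1|, which is < eps once |s + 1| < eps/7.
Take delta = min(1, eps/7). If 0 < |s + 1| < delta then both bounds hold and |s^3 + 1| ≤ 7|s + 1| < 7·(eps/7) = eps.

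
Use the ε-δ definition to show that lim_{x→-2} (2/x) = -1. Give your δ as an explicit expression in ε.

δ = min(1, ε)

Fix ε > 0. We seek δ > 0 such that 0 < |x + 2| < δ implies |2/x + 1| < ε.
|2/x + 1| = 2·|-2 − x|/(2·|x|) = 2|x + 2|/(2|x|).
Restrict δ ≤ 1. Then |x + 2| < 1 gives |x| > 1, so 2|x| > 2.
Then |2/x + 1| < 2|x + 2|/2, which is < ε when |x + 2| < ε.
Take δ = min(1, ε). Then 0 < |x + 2| < δ gives both |x + 2| < 1 and |x + 2| < ε, so |2/x + 1| < ε.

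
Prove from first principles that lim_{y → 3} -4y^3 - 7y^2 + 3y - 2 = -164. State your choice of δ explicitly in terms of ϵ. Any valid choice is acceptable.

Let ϵ > 0 be given. We want δ > 0 such that 0 < |y − 3| < δ implies |(-4y^3 - 7y^2 + 3y - 2) + 164| < ϵ.
(-4y^3 - 7y^2 + 3y - 2) + 164 = -4y^3 - 7y^2 + 3y + 162 = (y − 3)(-4y^2 - 19y - 54).
So |(-4y^3 - 7y^2 + 3y - 2) + 164| = |y − 3|·|-4y^2 - 19y - 54|.
Require δ ≤ 1. Then |y − 3| < 1 gives |y| < 4, and by the triangle inequality |-4y^2 - 19y - 54| ≤ 4·4^2 + 19·4 + 54 = 194.
Hence |(-4y^3 - 7y^2 + 3y - 2) + 164| ≤ 194|y − 3| < ϵ provided |y − 3| < ϵ/194.
Choosing δ = min(1, ϵ/194) ensures both conditions, hence |(-4y^3 - 7y^2 + 3y - 2) + 164| < ϵ.

δ = min(1, ϵ/194)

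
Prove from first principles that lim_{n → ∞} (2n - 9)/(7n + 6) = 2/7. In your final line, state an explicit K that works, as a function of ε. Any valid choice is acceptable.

Suppose ε > 0. For n ≥ 1, |(2n - 9)/(7n + 6) − (2/7)| = |-75|/(7(7n + 6)) = 75/(7(7n + 6)).
Since 7n + 6 ≥ 7n for n ≥ 1, this is ≤ 75/(7·7n) = (75/49)/n.
So |(2n - 9)/(7n + 6) − (2/7)| < ε whenever n > (75/49)/ε.
Take K = (75/49)/ε. If n > K then |(2n - 9)/(7n + 6) − (2/7)| ≤ (75/49)/n < ε.

K = (75/49)/ε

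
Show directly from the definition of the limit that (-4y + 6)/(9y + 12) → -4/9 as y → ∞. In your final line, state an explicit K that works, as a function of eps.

Let eps > 0. We seek K > 0 such that y > K implies |(-4y + 6)/(9y + 12) + 4/9| < eps.
(-4y + 6)/(9y + 12) + 4/9 = (9(-4y + 6) − (-4)(9y + 12)) / (9(9y + 12)) = 102/(9(9y + 12)).
For y > 0 we have 9y + 12 > 9y, so |(-4y + 6)/(9y + 12) + 4/9| = 102/(9(9y + 12)) < 102/(9·9y) = (34/27)/y.
Thus |(-4y + 6)/(9y + 12) + 4/9| < eps whenever y > (34/27)/eps.
Take K = (34/27)/eps. If y > K then |(-4y + 6)/(9y + 12) + 4/9| < (34/27)/y < eps.

K = (34/27)/eps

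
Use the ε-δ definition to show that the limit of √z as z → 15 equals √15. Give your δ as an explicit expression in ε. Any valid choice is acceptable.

δ = min(15, √15·ε)

Let ε > 0. We want δ > 0 such that 0 < |z − 15| < δ implies |√z − √15| < ε.
Multiplying by the conjugate, |√z − √15| = |z − 15|/(√z + √15).
Restrict δ ≤ 15 so that |z − 15| < 15 forces z > 0, and then √z + √15 > √15.
Hence |√z − √15| < |z − 15|/√15, which is < ε once |z − 15| < √15·ε.
Take δ = min(15, √15·ε). If 0 < |z − 15| < δ then z > 0 and |√z − √15| < |z − 15|/√15 < ε.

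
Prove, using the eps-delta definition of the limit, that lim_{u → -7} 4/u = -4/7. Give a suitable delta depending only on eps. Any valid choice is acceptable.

delta = min(7/2, (49/8)eps)

Let eps > 0. We seek delta > 0 such that 0 < |u + 7| < delta implies |4/u + 4/7| < eps.
|4/u + 4/7| = 4·|-7 − u|/(7·|u|) = 4|u + 7|/(7|u|).
Restrict delta ≤ 7/2. Then |u + 7| < 7/2 gives |u| > 7/2, so 7|u| > 49/2.
Then |4/u + 4/7| < 4|u + 7|/(49/2), which is < eps when |u + 7| < (49/8)eps.
Take delta = min(7/2, (49/8)eps). Then 0 < |u + 7| < delta gives both |u + 7| < 7/2 and |u + 7| < (49/8)eps, so |4/u + 4/7| < eps.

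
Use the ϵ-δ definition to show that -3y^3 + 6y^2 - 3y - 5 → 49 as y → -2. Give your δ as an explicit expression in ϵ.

Let ϵ > 0. We want δ > 0 such that 0 < |y + 2| < δ implies |(-3y^3 + 6y^2 - 3y - 5) − 49| < ϵ.
(-3y^3 + 6y^2 - 3y - 5) − 49 = -3y^3 + 6y^2 - 3y - 54 = (y + 2)(-3y^2 + 12y - 27).
So |(-3y^3 + 6y^2 - 3y - 5) − 49| = |y + 2|·|-3y^2 + 12y - 27|.
Require δ ≤ 1. Then |y + 2| < 1 gives |y| < 3, and by the triangle inequality |-3y^2 + 12y - 27| ≤ 3·3^2 + 12·3 + 27 = 90.
Hence |(-3y^3 + 6y^2 - 3y - 5) − 49| ≤ 90|y + 2| < ϵ provided |y + 2| < ϵ/90.
Choosing δ = min(1, ϵ/90) ensures both conditions, hence |(-3y^3 + 6y^2 - 3y - 5) − 49| < ϵ.

δ = min(1, ϵ/90)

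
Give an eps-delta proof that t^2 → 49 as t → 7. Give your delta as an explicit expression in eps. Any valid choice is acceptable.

delta = min(2, eps/16)

Let eps > 0. We seek delta > 0 with 0 < |t − 7| < delta ⇒ |t^2 − 49| < eps.
Factor: t^2 − 49 = (t − 7)(t + 7), so |t^2 − 49| = |t − 7|·|t + 7|.
Impose delta ≤ 2 so that |t| < 9; then |t + 7| ≤ 16.
Hence |t^2 − 49| ≤ 16|t − 7|, which is < eps once |t − 7| < eps/16.
Take delta = min(2, eps/16). If 0 < |t − 7| < delta then both bounds hold and |t^2 − 49| ≤ 16|t − 7| < 16·(eps/16) = eps.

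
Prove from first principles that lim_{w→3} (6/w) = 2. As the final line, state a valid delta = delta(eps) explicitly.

Let eps > 0 be given. We seek delta > 0 such that 0 < |w − 3| < delta implies |6/w − 2| < eps.
|6/w − 2| = 6·|3 − w|/(3·|w|) = 6|w − 3|/(3|w|).
Require delta ≤ 3/2 so that |w| > 3 − 3/2 = 3/2, hence 3|w| > 9/2.
Then |6/w − 2| < 6|w − 3|/(9/2), which is < eps when |w − 3| < (3/4)eps.
Take delta = min(3/2, (3/4)eps). Then 0 < |w − 3| < delta gives both |w − 3| < 3/2 and |w − 3| < (3/4)eps, so |6/w − 2| < eps.

delta = min(3/2, (3/4)eps)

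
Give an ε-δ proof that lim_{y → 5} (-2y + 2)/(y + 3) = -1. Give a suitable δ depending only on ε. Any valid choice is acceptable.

Suppose ε > 0. We want δ > 0 with 0 < |y − 5| < δ ⇒ |(-2y + 2)/(y + 3) + 1| < ε.
Combining over a common denominator, (-2y + 2)/(y + 3) + 1 = [(-2y + 2)·8 − (-8)·(y + 3)] / [8·(y + 3)] = -8(y − 5) / (8(y + 3)).
So |(-2y + 2)/(y + 3) + 1| = 8|y − 5| / (8·|y + 3|).
Restrict δ ≤ 4. Then |y − 5| < 4 gives |y + 3| = |(y − 5) + 8| ≥ 8 − 4 = 4.
Hence |(-2y + 2)/(y + 3) + 1| < 8|y − 5|/(8·4) = (1/4)|y − 5|, which is < ε once |y − 5| < 4ε.
Take δ = min(4, 4ε). Then 0 < |y − 5| < δ forces both bounds, so |(-2y + 2)/(y + 3) + 1| < ε.

δ = min(4, 4ε)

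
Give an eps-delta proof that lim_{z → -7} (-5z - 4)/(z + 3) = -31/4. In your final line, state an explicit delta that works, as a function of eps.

Let eps > 0 be given. We want delta > 0 with 0 < |z + 7| < delta ⇒ |(-5z - 4)/(z + 3) + 31/4| < eps.
Combining over a common denominator, (-5z - 4)/(z + 3) + 31/4 = [(-5z - 4)·(-4) − 31·(z + 3)] / [(-4)·(z + 3)] = -11(z + 7) / ((-4)(z + 3)).
So |(-5z - 4)/(z + 3) + 31/4| = 11|z + 7| / (4·|z + 3|).
Restrict delta ≤ 2. Then |z + 7| < 2 gives |z + 3| = |(z + 7) + (-4)| ≥ 4 − 2 = 2.
Hence |(-5z - 4)/(z + 3) + 31/4| < 11|z + 7|/(4·2) = (11/8)|z + 7|, which is < eps once |z + 7| < (8/11)eps.
Take delta = min(2, (8/11)eps). Then 0 < |z + 7| < delta forces both bounds, so |(-5z - 4)/(z + 3) + 31/4| < eps.

delta = min(2, (8/11)eps)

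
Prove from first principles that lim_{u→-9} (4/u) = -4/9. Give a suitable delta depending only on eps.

delta = min(9/2, (81/8)eps)

Let eps > 0 be given. We seek delta > 0 such that 0 < |u + 9| < delta implies |4/u + 4/9| < eps.
|4/u + 4/9| = 4·|-9 − u|/(9·|u|) = 4|u + 9|/(9|u|).
Require delta ≤ 9/2 so that |u| > 9 − 9/2 = 9/2, hence 9|u| > 81/2.
Then |4/u + 4/9| < 4|u + 9|/(81/2), which is < eps when |u + 9| < (81/8)eps.
Take delta = min(9/2, (81/8)eps). Then 0 < |u + 9| < delta gives both |u + 9| < 9/2 and |u + 9| < (81/8)eps, so |4/u + 4/9| < eps.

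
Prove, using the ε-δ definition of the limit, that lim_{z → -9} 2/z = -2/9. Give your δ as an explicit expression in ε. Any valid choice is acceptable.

Suppose ε > 0. We seek δ > 0 such that 0 < |z + 9| < δ implies |2/z + 2/9| < ε.
|2/z + 2/9| = 2·|-9 − z|/(9·|z|) = 2|z + 9|/(9|z|).
Restrict δ ≤ 9/2. Then |z + 9| < 9/2 gives |z| > 9/2, so 9|z| > 81/2.
Then |2/z + 2/9| < 2|z + 9|/(81/2), which is < ε when |z + 9| < (81/4)ε.
Take δ = min(9/2, (81/4)ε). Then 0 < |z + 9| < δ gives both |z + 9| < 9/2 and |z + 9| < (81/4)ε, so |2/z + 2/9| < ε.

δ = min(9/2, (81/4)ε)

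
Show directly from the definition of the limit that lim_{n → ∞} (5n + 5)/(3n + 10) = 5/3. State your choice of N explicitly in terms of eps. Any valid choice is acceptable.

Fix eps > 0. For n ≥ 1, |(5n + 5)/(3n + 10) − (5/3)| = |-35|/(3(3n + 10)) = 35/(3(3n + 10)).
Since 3n + 10 ≥ 3n for n ≥ 1, this is ≤ 35/(3·3n) = (35/9)/n.
So |(5n + 5)/(3n + 10) − (5/3)| < eps whenever n > (35/9)/eps.
Take N = (35/9)/eps. If n > N then |(5n + 5)/(3n + 10) − (5/3)| ≤ (35/9)/n < eps.

N = (35/9)/eps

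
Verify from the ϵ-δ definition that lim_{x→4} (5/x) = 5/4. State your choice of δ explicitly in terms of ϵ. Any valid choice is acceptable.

Suppose ϵ > 0. We seek δ > 0 such that 0 < |x − 4| < δ implies |5/x − (5/4)| < ϵ.
|5/x − (5/4)| = 5·|4 − x|/(4·|x|) = 5|x − 4|/(4|x|).
Restrict δ ≤ 2. Then |x − 4| < 2 gives |x| > 2, so 4|x| > 8.
Then |5/x − (5/4)| < 5|x − 4|/8, which is < ϵ when |x − 4| < (8/5)ϵ.
Take δ = min(2, (8/5)ϵ). Then 0 < |x − 4| < δ gives both |x − 4| < 2 and |x − 4| < (8/5)ϵ, so |5/x − (5/4)| < ϵ.

δ = min(2, (8/5)ϵ)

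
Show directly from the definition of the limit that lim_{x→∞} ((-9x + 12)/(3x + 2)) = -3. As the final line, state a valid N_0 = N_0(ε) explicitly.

Let ε > 0 be given. We seek N_0 > 0 such that x > N_0 implies |(-9x + 12)/(3x + 2) + 3| < ε.
(-9x + 12)/(3x + 2) + 3 = (3(-9x + 12) − (-9)(3x + 2)) / (3(3x + 2)) = 54/(3(3x + 2)).
For x > 0 we have 3x + 2 > 3x, so |(-9x + 12)/(3x + 2) + 3| = 54/(3(3x + 2)) < 54/(3·3x) = 6/x.
Thus |(-9x + 12)/(3x + 2) + 3| < ε whenever x > 6/ε.
Take N_0 = 6/ε. If x > N_0 then |(-9x + 12)/(3x + 2) + 3| < 6/x < ε.

N_0 = 6/ε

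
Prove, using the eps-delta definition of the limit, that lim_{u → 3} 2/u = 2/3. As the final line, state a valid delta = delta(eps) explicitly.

Suppose eps > 0. We seek delta > 0 such that 0 < |u − 3| < delta implies |2/u − (2/3)| < eps.
|2/u − (2/3)| = 2·|3 − u|/(3·|u|) = 2|u − 3|/(3|u|).
Restrict delta ≤ 3/2. Then |u − 3| < 3/2 gives |u| > 3/2, so 3|u| > 9/2.
Then |2/u − (2/3)| < 2|u − 3|/(9/2), which is < eps when |u − 3| < (9/4)eps.
Take delta = min(3/2, (9/4)eps). Then 0 < |u − 3| < delta gives both |u − 3| < 3/2 and |u − 3| < (9/4)eps, so |2/u − (2/3)| < eps.

delta = min(3/2, (9/4)eps)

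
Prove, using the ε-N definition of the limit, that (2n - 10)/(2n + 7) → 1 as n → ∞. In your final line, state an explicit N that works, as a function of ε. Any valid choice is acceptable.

N = (17/2)/ε

Suppose ε > 0. For n ≥ 1, |(2n - 10)/(2n + 7) − 1| = |-34|/(2(2n + 7)) = 34/(2(2n + 7)).
Since 2n + 7 ≥ 2n for n ≥ 1, this is ≤ 34/(2·2n) = (17/2)/n.
So |(2n - 10)/(2n + 7) − 1| < ε whenever n > (17/2)/ε.
Take N = (17/2)/ε. If n > N then |(2n - 10)/(2n + 7) − 1| ≤ (17/2)/n < ε.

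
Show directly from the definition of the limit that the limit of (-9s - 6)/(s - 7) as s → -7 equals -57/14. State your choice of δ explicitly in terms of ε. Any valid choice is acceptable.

δ = min(7, (98/69)ε)

Fix ε > 0. We want δ > 0 with 0 < |s + 7| < δ ⇒ |(-9s - 6)/(s - 7) + 57/14| < ε.
Combining over a common denominator, (-9s - 6)/(s - 7) + 57/14 = [(-9s - 6)·(-14) − 57·(s - 7)] / [(-14)·(s - 7)] = 69(s + 7) / ((-14)(s - 7)).
So |(-9s - 6)/(s - 7) + 57/14| = 69|s + 7| / (14·|s − 7|).
Require δ ≤ 7, so |s − 7| ≥ |-14| − |s + 7| > 14 − 7 = 7.
Hence |(-9s - 6)/(s - 7) + 57/14| < 69|s + 7|/(14·7) = (69/98)|s + 7|, which is < ε once |s + 7| < (98/69)ε.
Take δ = min(7, (98/69)ε). Then 0 < |s + 7| < δ forces both bounds, so |(-9s - 6)/(s - 7) + 57/14| < ε.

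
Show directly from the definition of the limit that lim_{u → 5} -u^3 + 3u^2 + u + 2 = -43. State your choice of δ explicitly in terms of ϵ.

Fix ϵ > 0. We want δ > 0 such that 0 < |u − 5| < δ implies |(-u^3 + 3u^2 + u + 2) + 43| < ϵ.
(-u^3 + 3u^2 + u + 2) + 43 = -u^3 + 3u^2 + u + 45 = (u − 5)(-u^2 - 2u - 9).
So |(-u^3 + 3u^2 + u + 2) + 43| = |u − 5|·|-u^2 - 2u - 9|.
Assume first that |u − 5| < 2, so |u| < 7. Then |-u^2 - 2u - 9| ≤ 7^2 + 2·7 + 9 = 72.
Hence |(-u^3 + 3u^2 + u + 2) + 43| ≤ 72|u − 5| < ϵ provided |u − 5| < ϵ/72.
Take δ = min(2, ϵ/72). Then 0 < |u − 5| < δ gives both |u − 5| < 2 and |u − 5| < ϵ/72, so |(-u^3 + 3u^2 + u + 2) + 43| < ϵ.

δ = min(2, ϵ/72)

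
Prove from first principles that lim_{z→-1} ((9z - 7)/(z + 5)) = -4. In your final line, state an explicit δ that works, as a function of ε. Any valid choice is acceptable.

δ = min(2, (2/13)ε)

Let ε > 0 be given. We want δ > 0 with 0 < |z + 1| < δ ⇒ |(9z - 7)/(z + 5) + 4| < ε.
Combining over a common denominator, (9z - 7)/(z + 5) + 4 = [(9z - 7)·4 − (-16)·(z + 5)] / [4·(z + 5)] = 52(z + 1) / (4(z + 5)).
So |(9z - 7)/(z + 5) + 4| = 52|z + 1| / (4·|z + 5|).
Restrict δ ≤ 2. Then |z + 1| < 2 gives |z + 5| = |(z + 1) + 4| ≥ 4 − 2 = 2.
Hence |(9z - 7)/(z + 5) + 4| < 52|z + 1|/(4·2) = (13/2)|z + 1|, which is < ε once |z + 1| < (2/13)ε.
Take δ = min(2, (2/13)ε). Then 0 < |z + 1| < δ forces both bounds, so |(9z - 7)/(z + 5) + 4| < ε.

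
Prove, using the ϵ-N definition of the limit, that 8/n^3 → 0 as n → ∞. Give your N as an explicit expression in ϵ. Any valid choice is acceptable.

Let ϵ > 0 be given. For n ≥ 1, |8/n^3 − 0| = 8/n^3.
8/n^3 < ϵ ⇔ n^3 > 8/ϵ ⇔ n > (8/ϵ)^{1/3}.
Take N = (8/ϵ)^{1/3}. Then n > N implies 8/n^3 < ϵ.

N = (8/ϵ)^{1/3}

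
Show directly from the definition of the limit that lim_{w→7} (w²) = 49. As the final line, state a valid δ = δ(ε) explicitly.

Let ε > 0. We seek δ > 0 with 0 < |w − 7| < δ ⇒ |w² − 49| < ε.
Factor: w² − 49 = (w − 7)(w + 7), so |w² − 49| = |w − 7|·|w + 7|.
Impose δ ≤ 1 so that |w| < 8; then |w + 7| ≤ 15.
Hence |w² − 49| ≤ 15|w − 7|, which is < ε once |w − 7| < ε/15.
Take δ = min(1, ε/15). If 0 < |w − 7| < δ then both bounds hold and |w² − 49| ≤ 15|w − 7| < 15·(ε/15) = ε.

δ = min(1, ε/15)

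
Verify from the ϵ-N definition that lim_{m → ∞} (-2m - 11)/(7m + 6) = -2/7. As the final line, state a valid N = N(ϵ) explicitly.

N = (65/49)/ϵ

Let ϵ > 0 be given. For m ≥ 1, |(-2m - 11)/(7m + 6) + 2/7| = |-65|/(7(7m + 6)) = 65/(7(7m + 6)).
Since 7m + 6 ≥ 7m for m ≥ 1, this is ≤ 65/(7·7m) = (65/49)/m.
So |(-2m - 11)/(7m + 6) + 2/7| < ϵ whenever m > (65/49)/ϵ.
Take N = (65/49)/ϵ. If m > N then |(-2m - 11)/(7m + 6) + 2/7| ≤ (65/49)/m < ϵ.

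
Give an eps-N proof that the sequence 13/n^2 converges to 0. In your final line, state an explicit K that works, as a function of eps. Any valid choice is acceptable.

Let eps > 0. For n ≥ 1, |13/n^2 − 0| = 13/n^2.
13/n^2 < eps ⇔ n^2 > 13/eps ⇔ n > (13/eps)^{1/2}.
Take K = (13/eps)^{1/2}. Then n > K implies 13/n^2 < eps.

K = (13/eps)^{1/2}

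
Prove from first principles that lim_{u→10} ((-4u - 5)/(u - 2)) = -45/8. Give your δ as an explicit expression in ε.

δ = min(4, (32/13)ε)

Let ε > 0 be given. We want δ > 0 with 0 < |u − 10| < δ ⇒ |(-4u - 5)/(u - 2) + 45/8| < ε.
Combining over a common denominator, (-4u - 5)/(u - 2) + 45/8 = [(-4u - 5)·8 − (-45)·(u - 2)] / [8·(u - 2)] = 13(u − 10) / (8(u - 2)).
So |(-4u - 5)/(u - 2) + 45/8| = 13|u − 10| / (8·|u − 2|).
Restrict δ ≤ 4. Then |u − 10| < 4 gives |u − 2| = |(u − 10) + 8| ≥ 8 − 4 = 4.
Hence |(-4u - 5)/(u - 2) + 45/8| < 13|u − 10|/(8·4) = (13/32)|u − 10|, which is < ε once |u − 10| < (32/13)ε.
Take δ = min(4, (32/13)ε). Then 0 < |u − 10| < δ forces both bounds, so |(-4u - 5)/(u - 2) + 45/8| < ε.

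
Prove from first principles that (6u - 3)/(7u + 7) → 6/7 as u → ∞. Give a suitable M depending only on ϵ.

Fix ϵ > 0. We seek M > 0 such that u > M implies |(6u - 3)/(7u + 7) − (6/7)| < ϵ.
(6u - 3)/(7u + 7) − (6/7) = (7(6u - 3) − 6(7u + 7)) / (7(7u + 7)) = -63/(7(7u + 7)).
For u > 0 we have 7u + 7 > 7u, so |(6u - 3)/(7u + 7) − (6/7)| = 63/(7(7u + 7)) < 63/(7·7u) = (9/7)/u.
Thus |(6u - 3)/(7u + 7) − (6/7)| < ϵ whenever u > (9/7)/ϵ.
Take M = (9/7)/ϵ. If u > M then |(6u - 3)/(7u + 7) − (6/7)| < (9/7)/u < ϵ.

M = (9/7)/ϵ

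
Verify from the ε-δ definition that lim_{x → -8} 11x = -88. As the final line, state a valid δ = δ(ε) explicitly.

δ = ε/11

Fix ε > 0. We need δ > 0 so that 0 < |x + 8| < δ implies |(11x) + 88| < ε.
|(11x) + 88| = |11x + 88| = 11|x + 8|.
So 11|x + 8| < ε exactly when |x + 8| < ε/11.
Choosing δ = ε/11 gives |(11x) + 88| = 11|x + 8| < ε whenever |x + 8| < δ.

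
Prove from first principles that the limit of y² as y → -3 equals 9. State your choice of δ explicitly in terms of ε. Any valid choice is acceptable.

Suppose ε > 0. We seek δ > 0 with 0 < |y + 3| < δ ⇒ |y² − 9| < ε.
Factor: y² − 9 = (y + 3)(y - 3), so |y² − 9| = |y + 3|·|y - 3|.
Restrict δ ≤ 1. Then |y + 3| < 1 gives |y| < 4, so by the triangle inequality |y - 3| ≤ 4 + 3 = 7.
Hence |y² − 9| ≤ 7|y + 3|, which is < ε once |y + 3| < ε/7.
Take δ = min(1, ε/7). If 0 < |y + 3| < δ then both bounds hold and |y² − 9| ≤ 7|y + 3| < 7·(ε/7) = ε.

δ = min(1, ε/7)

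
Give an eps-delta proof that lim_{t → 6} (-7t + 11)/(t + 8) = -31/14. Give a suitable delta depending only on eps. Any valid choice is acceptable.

delta = min(7, (98/67)eps)

Let eps > 0 be given. We want delta > 0 with 0 < |t − 6| < delta ⇒ |(-7t + 11)/(t + 8) + 31/14| < eps.
Combining over a common denominator, (-7t + 11)/(t + 8) + 31/14 = [(-7t + 11)·14 − (-31)·(t + 8)] / [14·(t + 8)] = -67(t − 6) / (14(t + 8)).
So |(-7t + 11)/(t + 8) + 31/14| = 67|t − 6| / (14·|t + 8|).
Restrict delta ≤ 7. Then |t − 6| < 7 gives |t + 8| = |(t − 6) + 14| ≥ 14 − 7 = 7.
Hence |(-7t + 11)/(t + 8) + 31/14| < 67|t − 6|/(14·7) = (67/98)|t − 6|, which is < eps once |t − 6| < (98/67)eps.
Take delta = min(7, (98/67)eps). Then 0 < |t − 6| < delta forces both bounds, so |(-7t + 11)/(t + 8) + 31/14| < eps.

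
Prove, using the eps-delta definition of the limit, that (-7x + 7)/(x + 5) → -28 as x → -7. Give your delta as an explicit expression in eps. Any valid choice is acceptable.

delta = min(1, (1/21)eps)

Suppose eps > 0. We want delta > 0 with 0 < |x + 7| < delta ⇒ |(-7x + 7)/(x + 5) + 28| < eps.
Combining over a common denominator, (-7x + 7)/(x + 5) + 28 = [(-7x + 7)·(-2) − 56·(x + 5)] / [(-2)·(x + 5)] = -42(x + 7) / ((-2)(x + 5)).
So |(-7x + 7)/(x + 5) + 28| = 42|x + 7| / (2·|x + 5|).
Restrict delta ≤ 1. Then |x + 7| < 1 gives |x + 5| = |(x + 7) + (-2)| ≥ 2 − 1 = 1.
Hence |(-7x + 7)/(x + 5) + 28| < 42|x + 7|/(2·1) = 21|x + 7|, which is < eps once |x + 7| < (1/21)eps.
Take delta = min(1, (1/21)eps). Then 0 < |x + 7| < delta forces both bounds, so |(-7x + 7)/(x + 5) + 28| < eps.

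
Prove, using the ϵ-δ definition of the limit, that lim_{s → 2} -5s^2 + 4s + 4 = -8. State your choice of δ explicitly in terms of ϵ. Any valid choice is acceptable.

Let ϵ > 0. We want δ > 0 such that 0 < |s − 2| < δ implies |(-5s^2 + 4s + 4) + 8| < ϵ.
(-5s^2 + 4s + 4) + 8 = -5s^2 + 4s + 12 = (s − 2)(-5s - 6).
So |(-5s^2 + 4s + 4) + 8| = |s − 2|·|-5s - 6|.
Require δ ≤ 1. Then |s − 2| < 1 gives |s| < 3, and by the triangle inequality |-5s - 6| ≤ 5·3 + 6 = 21.
Hence |(-5s^2 + 4s + 4) + 8| ≤ 21|s − 2| < ϵ provided |s − 2| < ϵ/21.
Choosing δ = min(1, ϵ/21) ensures both conditions, hence |(-5s^2 + 4s + 4) + 8| < ϵ.

δ = min(1, ϵ/21)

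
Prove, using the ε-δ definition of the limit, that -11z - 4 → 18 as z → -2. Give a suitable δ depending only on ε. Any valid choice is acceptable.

δ = ε/11

Let ε > 0 be given. We need δ > 0 so that 0 < |z + 2| < δ implies |(-11z - 4) − 18| < ε.
|(-11z - 4) − 18| = |-11z - 22| = 11|z + 2|.
So 11|z + 2| < ε exactly when |z + 2| < ε/11.
Take δ = ε/11. If 0 < |z + 2| < δ then |(-11z - 4) − 18| = 11|z + 2| < 11·(ε/11) = ε.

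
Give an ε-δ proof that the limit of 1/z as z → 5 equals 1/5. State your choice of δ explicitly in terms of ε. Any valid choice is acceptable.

δ = min(5/2, (25/2)ε)

Fix ε > 0. We seek δ > 0 such that 0 < |z − 5| < δ implies |1/z − (1/5)| < ε.
|1/z − (1/5)| = |5 − z|/(5·|z|) = |z − 5|/(5|z|).
Require δ ≤ 5/2 so that |z| > 5 − 5/2 = 5/2, hence 5|z| > 25/2.
Then |1/z − (1/5)| < |z − 5|/(25/2), which is < ε when |z − 5| < (25/2)ε.
Take δ = min(5/2, (25/2)ε). Then 0 < |z − 5| < δ gives both |z − 5| < 5/2 and |z − 5| < (25/2)ε, so |1/z − (1/5)| < ε.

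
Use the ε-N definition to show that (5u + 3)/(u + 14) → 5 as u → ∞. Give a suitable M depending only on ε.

Let ε > 0 be given. We seek M > 0 such that u > M implies |(5u + 3)/(u + 14) − 5| < ε.
(5u + 3)/(u + 14) − 5 = ((5u + 3) − 5(u + 14)) / ((u + 14)) = -67/((u + 14)).
For u > 0 we have u + 14 > u, so |(5u + 3)/(u + 14) − 5| = 67/((u + 14)) < 67/(u) = 67/u.
Thus |(5u + 3)/(u + 14) − 5| < ε whenever u > 67/ε.
Take M = 67/ε. If u > M then |(5u + 3)/(u + 14) − 5| < 67/u < ε.

M = 67/ε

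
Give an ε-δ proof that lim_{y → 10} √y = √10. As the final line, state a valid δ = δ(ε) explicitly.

δ = min(10, √10·ε)

Fix ε > 0. We want δ > 0 such that 0 < |y − 10| < δ implies |√y − √10| < ε.
Multiplying by the conjugate, |√y − √10| = |y − 10|/(√y + √10).
Restrict δ ≤ 10 so that |y − 10| < 10 forces y > 0, and then √y + √10 > √10.
Hence |√y − √10| < |y − 10|/√10, which is < ε once |y − 10| < √10·ε.
Take δ = min(10, √10·ε). If 0 < |y − 10| < δ then y > 0 and |√y − √10| < |y − 10|/√10 < ε.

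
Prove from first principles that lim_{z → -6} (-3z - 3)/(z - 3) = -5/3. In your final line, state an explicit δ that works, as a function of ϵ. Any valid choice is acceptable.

Suppose ϵ > 0. We want δ > 0 with 0 < |z + 6| < δ ⇒ |(-3z - 3)/(z - 3) + 5/3| < ϵ.
Combining over a common denominator, (-3z - 3)/(z - 3) + 5/3 = [(-3z - 3)·(-9) − 15·(z - 3)] / [(-9)·(z - 3)] = 12(z + 6) / ((-9)(z - 3)).
So |(-3z - 3)/(z - 3) + 5/3| = 12|z + 6| / (9·|z − 3|).
Require δ ≤ 9/2, so |z − 3| ≥ |-9| − |z + 6| > 9 − 9/2 = 9/2.
Hence |(-3z - 3)/(z - 3) + 5/3| < 12|z + 6|/(9·(9/2)) = (8/27)|z + 6|, which is < ϵ once |z + 6| < (27/8)ϵ.
Take δ = min(9/2, (27/8)ϵ). Then 0 < |z + 6| < δ forces both bounds, so |(-3z - 3)/(z - 3) + 5/3| < ϵ.

δ = min(9/2, (27/8)ϵ)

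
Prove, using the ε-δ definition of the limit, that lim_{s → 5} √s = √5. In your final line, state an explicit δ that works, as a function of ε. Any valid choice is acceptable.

Let ε > 0. We want δ > 0 such that 0 < |s − 5| < δ implies |√s − √5| < ε.
Multiplying by the conjugate, |√s − √5| = |s − 5|/(√s + √5).
Restrict δ ≤ 5 so that |s − 5| < 5 forces s > 0, and then √s + √5 > √5.
Hence |√s − √5| < |s − 5|/√5, which is < ε once |s − 5| < √5·ε.
Take δ = min(5, √5·ε). If 0 < |s − 5| < δ then s > 0 and |√s − √5| < |s − 5|/√5 < ε.

δ = min(5, √5·ε)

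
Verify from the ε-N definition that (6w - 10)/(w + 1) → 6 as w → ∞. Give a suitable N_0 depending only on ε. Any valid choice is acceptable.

N_0 = 16/ε

Suppose ε > 0. We seek N_0 > 0 such that w > N_0 implies |(6w - 10)/(w + 1) − 6| < ε.
(6w - 10)/(w + 1) − 6 = ((6w - 10) − 6(w + 1)) / ((w + 1)) = -16/((w + 1)).
For w > 0 we have w + 1 > w, so |(6w - 10)/(w + 1) − 6| = 16/((w + 1)) < 16/(w) = 16/w.
Thus |(6w - 10)/(w + 1) − 6| < ε whenever w > 16/ε.
Take N_0 = 16/ε. If w > N_0 then |(6w - 10)/(w + 1) − 6| < 16/w < ε.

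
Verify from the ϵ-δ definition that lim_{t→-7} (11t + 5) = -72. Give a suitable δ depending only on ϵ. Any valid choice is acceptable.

δ = ϵ/11

Suppose ϵ > 0. We need δ > 0 so that 0 < |t + 7| < δ implies |(11t + 5) + 72| < ϵ.
|(11t + 5) + 72| = |11t + 77| = 11|t + 7|.
So 11|t + 7| < ϵ exactly when |t + 7| < ϵ/11.
Take δ = ϵ/11. If 0 < |t + 7| < δ then |(11t + 5) + 72| = 11|t + 7| < 11·(ϵ/11) = ϵ.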